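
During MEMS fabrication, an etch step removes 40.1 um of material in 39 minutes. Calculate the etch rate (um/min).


Step 1: Etch rate = depth / time
Step 2: rate = 40.1 / 39
rate = 1.028 um/min


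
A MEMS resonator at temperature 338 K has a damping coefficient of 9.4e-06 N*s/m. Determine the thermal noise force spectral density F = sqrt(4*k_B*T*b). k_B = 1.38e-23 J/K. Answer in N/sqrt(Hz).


Step 1: Compute 4 * k_B * T * b
= 4 * 1.38e-23 * 338 * 9.4e-06
= 1.7538e-25 N^2/Hz
Step 2: F_noise = sqrt(1.7538e-25)
F_noise = 4.19e-13 N/sqrt(Hz)


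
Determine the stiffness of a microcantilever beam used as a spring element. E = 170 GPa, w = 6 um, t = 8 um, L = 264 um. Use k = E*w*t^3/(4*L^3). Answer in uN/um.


Step 1: Convert E to consistent units (1 GPa = 1000 uN/um^2).
E = 170 GPa = 170000 uN/um^2
Step 2: Compute t^3 = 8^3 = 512
Step 3: Compute L^3 = 264^3 = 18399744
Step 4: k = 170000 * 6 * 512 / (4 * 18399744)
k = 7.0958 uN/um


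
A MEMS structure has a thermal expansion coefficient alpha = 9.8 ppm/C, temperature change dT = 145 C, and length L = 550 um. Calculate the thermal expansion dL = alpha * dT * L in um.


Step 1: Convert CTE: alpha = 9.8 ppm/C = 9.8e-6 /C
Step 2: dL = 9.8e-6 * 145 * 550
dL = 0.7816 um


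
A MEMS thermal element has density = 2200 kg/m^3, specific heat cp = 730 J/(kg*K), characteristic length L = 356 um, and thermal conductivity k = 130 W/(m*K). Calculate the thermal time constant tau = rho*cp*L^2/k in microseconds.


Step 1: Convert L to m: L = 356e-6 m
Step 2: L^2 = (356e-6)^2 = 1.26736e-07 m^2
Step 3: tau = 2200 * 730 * 1.26736e-07 / 130 = 1.56567705e-03 s
Step 4: Convert to microseconds (multiply by 1e6).
tau = 1565.677 us


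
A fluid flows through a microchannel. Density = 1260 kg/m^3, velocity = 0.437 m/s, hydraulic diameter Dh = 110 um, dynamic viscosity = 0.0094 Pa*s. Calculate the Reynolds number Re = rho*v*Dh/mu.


Step 1: Convert Dh to meters: Dh = 110e-6 m
Step 2: Re = rho * v * Dh / mu
Re = 1260 * 0.437 * 110e-6 / 0.0094
Re = 6.443


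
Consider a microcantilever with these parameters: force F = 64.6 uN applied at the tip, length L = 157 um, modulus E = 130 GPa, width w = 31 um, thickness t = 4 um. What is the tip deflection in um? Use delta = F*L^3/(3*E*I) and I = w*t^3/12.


Step 1: Calculate the second moment of area.
I = w * t^3 / 12 = 31 * 4^3 / 12 = 165.3333 um^4
Step 2: Convert E to consistent units (1 GPa = 1000 uN/um^2).
E = 130 GPa = 130000 uN/um^2
Step 3: Calculate tip deflection.
delta = F * L^3 / (3 * E * I)
delta = 64.6 * 157^3 / (3 * 130000 * 165.3333)
delta = 3.8771 um


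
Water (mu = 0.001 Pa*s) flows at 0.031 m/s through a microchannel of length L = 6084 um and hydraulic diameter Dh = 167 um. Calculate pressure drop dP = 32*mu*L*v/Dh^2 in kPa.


Step 1: Convert to SI: L = 6084e-6 m, Dh = 167e-6 m
Step 2: dP = 32 * 0.001 * 6084e-6 * 0.031 / (167e-6)^2
Step 3: dP = 216.41 Pa
Step 4: Convert to kPa: dP = 0.22 kPa


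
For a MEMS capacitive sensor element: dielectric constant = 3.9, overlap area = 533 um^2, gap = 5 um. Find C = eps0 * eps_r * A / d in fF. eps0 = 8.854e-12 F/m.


Step 1: Convert area to m^2: A = 533e-12 m^2
Step 2: Convert gap to m: d = 5e-6 m
Step 3: C = eps0 * eps_r * A / d
C = 8.854e-12 * 3.9 * 533e-12 / 5e-6
Step 4: Convert to fF (multiply by 1e15).
C = 3.68 fF


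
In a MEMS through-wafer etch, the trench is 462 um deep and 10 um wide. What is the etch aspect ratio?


Step 1: AR = depth / width
Step 2: AR = 462 / 10
AR = 46.2


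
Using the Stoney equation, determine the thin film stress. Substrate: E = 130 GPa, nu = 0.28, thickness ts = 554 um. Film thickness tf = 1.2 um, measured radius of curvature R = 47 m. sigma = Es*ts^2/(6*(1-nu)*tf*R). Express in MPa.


Step 1: Compute numerator: Es * ts^2 = 130 * 554^2 = 39899080 (GPa*um^2)
Step 2: Compute denominator (R in um): 6*(1-nu)*tf*R = 6*0.72*1.2*47e6 = 243648000.0 (um^2)
Step 3: sigma (GPa) = 39899080 / 243648000.0 = 1.63757e-01 GPa
Step 4: Convert to MPa (x1000): sigma = 163.8 MPa


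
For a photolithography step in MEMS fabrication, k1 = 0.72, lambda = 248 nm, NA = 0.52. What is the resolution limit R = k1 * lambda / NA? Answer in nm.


Step 1: Identify values: k1 = 0.72, lambda = 248 nm, NA = 0.52
Step 2: R = k1 * lambda / NA
R = 0.72 * 248 / 0.52
R = 343.4 nm


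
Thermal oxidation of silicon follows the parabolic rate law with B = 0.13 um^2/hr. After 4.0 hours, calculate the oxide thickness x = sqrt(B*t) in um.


Step 1: Compute B*t = 0.13 * 4.0 = 0.52
Step 2: x = sqrt(0.52)
x = 0.721 um


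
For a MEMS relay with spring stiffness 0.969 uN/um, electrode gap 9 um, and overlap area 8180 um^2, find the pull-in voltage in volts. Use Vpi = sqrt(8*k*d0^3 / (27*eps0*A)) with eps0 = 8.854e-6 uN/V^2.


Step 1: Compute numerator: 8 * k * d0^3 = 8 * 0.969 * 9^3 = 5651.208
Step 2: Compute denominator: 27 * eps0 * A = 27 * 8.854e-6 * 8180 = 1.955494
Step 3: Vpi = sqrt(5651.208 / 1.955494)
Vpi = 53.76 V


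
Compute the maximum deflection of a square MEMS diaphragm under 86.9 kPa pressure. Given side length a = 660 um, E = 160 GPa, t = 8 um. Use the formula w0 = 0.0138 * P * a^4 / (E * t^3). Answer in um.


Step 1: Convert pressure to compatible units (E is in GPa, so P in GPa).
P = 86.9 kPa = 86.9e-6 GPa
Step 2: Compute numerator: 0.0138 * P * a^4.
a^4 = 660^4 = 189747360000
numerator = 0.0138 * 86.9e-6 * 189747360000 = 2.275488e+05
Step 3: Compute denominator: E * t^3 = 160 * 8^3 = 81920
Step 4: w0 = numerator / denominator = 2.275488e+05 / 81920 = 2.7777 um


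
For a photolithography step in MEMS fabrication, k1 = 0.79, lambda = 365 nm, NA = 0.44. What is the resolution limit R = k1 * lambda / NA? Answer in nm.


Step 1: Identify values: k1 = 0.79, lambda = 365 nm, NA = 0.44
Step 2: R = k1 * lambda / NA
R = 0.79 * 365 / 0.44
R = 655.3 nm


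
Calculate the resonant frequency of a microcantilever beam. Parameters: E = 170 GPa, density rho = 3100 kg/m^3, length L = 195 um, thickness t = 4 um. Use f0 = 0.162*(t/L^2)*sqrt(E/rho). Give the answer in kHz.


Step 1: Convert units to SI.
t_SI = 4e-6 m, L_SI = 195e-6 m
Step 2: Calculate sqrt(E/rho).
sqrt(170e9 / 3100) = 7405.32 m/s
Step 3: Compute f0.
f0 = 0.162 * 4e-6 / (195e-6)^2 * 7405.32 = 126197.2 Hz = 126.2 kHz


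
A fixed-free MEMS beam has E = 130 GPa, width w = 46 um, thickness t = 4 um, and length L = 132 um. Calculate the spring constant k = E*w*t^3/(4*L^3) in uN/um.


Step 1: Convert E to consistent units (1 GPa = 1000 uN/um^2).
E = 130 GPa = 130000 uN/um^2
Step 2: Compute t^3 = 4^3 = 64
Step 3: Compute L^3 = 132^3 = 2299968
Step 4: k = 130000 * 46 * 64 / (4 * 2299968)
k = 41.6006 uN/um


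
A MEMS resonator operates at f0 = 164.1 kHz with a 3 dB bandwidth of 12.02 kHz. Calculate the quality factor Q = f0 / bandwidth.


Step 1: Q = f0 / bandwidth
Step 2: Q = 164.1 / 12.02
Q = 13.7


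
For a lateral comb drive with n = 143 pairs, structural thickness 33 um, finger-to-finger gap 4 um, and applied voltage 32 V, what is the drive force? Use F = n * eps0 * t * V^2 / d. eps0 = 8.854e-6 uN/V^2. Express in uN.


Step 1: Parameters: n=143, eps0=8.854e-6 uN/V^2, t=33 um, V=32 V, d=4 um
Step 2: V^2 = 1024
Step 3: F = 143 * 8.854e-6 * 33 * 1024 / 4
F = 10.696 uN


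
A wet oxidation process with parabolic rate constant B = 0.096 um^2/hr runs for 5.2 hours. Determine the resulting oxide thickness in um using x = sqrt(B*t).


Step 1: Compute B*t = 0.096 * 5.2 = 0.4992
Step 2: x = sqrt(0.4992)
x = 0.707 um


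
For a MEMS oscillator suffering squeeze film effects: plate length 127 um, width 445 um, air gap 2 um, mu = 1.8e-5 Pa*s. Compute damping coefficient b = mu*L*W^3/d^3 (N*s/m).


Step 1: Convert to SI.
L = 127e-6 m, W = 445e-6 m, d = 2e-6 m
Step 2: W^3 = (445e-6)^3 = 8.81e-11 m^3
Step 3: d^3 = (2e-6)^3 = 8.00e-18 m^3
Step 4: b = 1.8e-5 * 127e-6 * 8.81e-11 / 8.00e-18
b = 2.52e-02 N*s/m


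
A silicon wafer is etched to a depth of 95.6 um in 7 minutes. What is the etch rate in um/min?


Step 1: Etch rate = depth / time
Step 2: rate = 95.6 / 7
rate = 13.657 um/min


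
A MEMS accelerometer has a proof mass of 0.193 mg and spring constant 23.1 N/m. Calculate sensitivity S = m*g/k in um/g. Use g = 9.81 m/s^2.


Step 1: Convert mass: m = 0.193 mg = 1.93e-07 kg
Step 2: S = m * g / k = 1.93e-07 * 9.81 / 23.1
Step 3: S = 8.20e-08 m/g
Step 4: Convert to um/g: S = 0.082 um/g


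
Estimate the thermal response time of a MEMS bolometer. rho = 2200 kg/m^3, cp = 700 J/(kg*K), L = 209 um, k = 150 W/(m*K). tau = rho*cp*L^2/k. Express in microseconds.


Step 1: Convert L to m: L = 209e-6 m
Step 2: L^2 = (209e-6)^2 = 4.3681e-08 m^2
Step 3: tau = 2200 * 700 * 4.3681e-08 / 150 = 4.4845827e-04 s
Step 4: Convert to microseconds (multiply by 1e6).
tau = 448.458 us


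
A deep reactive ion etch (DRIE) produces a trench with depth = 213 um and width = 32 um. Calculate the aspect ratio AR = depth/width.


Step 1: AR = depth / width
Step 2: AR = 213 / 32
AR = 6.7


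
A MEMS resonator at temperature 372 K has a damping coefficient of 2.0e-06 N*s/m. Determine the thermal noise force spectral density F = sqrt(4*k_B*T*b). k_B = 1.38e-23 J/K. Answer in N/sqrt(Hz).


Step 1: Compute 4 * k_B * T * b
= 4 * 1.38e-23 * 372 * 2.0e-06
= 4.1069e-26 N^2/Hz
Step 2: F_noise = sqrt(4.1069e-26)
F_noise = 2.03e-13 N/sqrt(Hz)


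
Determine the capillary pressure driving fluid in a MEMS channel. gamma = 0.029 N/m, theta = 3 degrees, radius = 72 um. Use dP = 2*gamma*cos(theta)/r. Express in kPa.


Step 1: cos(3 deg) = 0.9986
Step 2: Convert r to m: r = 72e-6 m
Step 3: dP = 2 * 0.029 * 0.9986 / 72e-6 = 804.4 Pa
Step 4: Convert Pa to kPa (divide by 1000).
dP = 0.8 kPa


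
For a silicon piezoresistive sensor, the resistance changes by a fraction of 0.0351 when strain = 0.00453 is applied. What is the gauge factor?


Step 1: Identify values.
dR/R = 0.0351, strain = 0.00453
Step 2: GF = (dR/R) / strain = 0.0351 / 0.00453
GF = 7.7


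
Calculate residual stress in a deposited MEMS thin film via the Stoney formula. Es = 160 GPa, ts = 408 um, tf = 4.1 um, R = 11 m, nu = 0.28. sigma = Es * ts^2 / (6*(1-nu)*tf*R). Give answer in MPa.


Step 1: Compute numerator: Es * ts^2 = 160 * 408^2 = 26634240 (GPa*um^2)
Step 2: Compute denominator (R in um): 6*(1-nu)*tf*R = 6*0.72*4.1*11e6 = 194832000.0 (um^2)
Step 3: sigma (GPa) = 26634240 / 194832000.0 = 1.36704e-01 GPa
Step 4: Convert to MPa (x1000): sigma = 136.7 MPa


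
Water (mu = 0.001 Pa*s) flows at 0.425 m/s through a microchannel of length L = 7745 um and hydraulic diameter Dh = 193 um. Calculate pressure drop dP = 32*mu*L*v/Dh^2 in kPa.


Step 1: Convert to SI: L = 7745e-6 m, Dh = 193e-6 m
Step 2: dP = 32 * 0.001 * 7745e-6 * 0.425 / (193e-6)^2
Step 3: dP = 2827.78 Pa
Step 4: Convert to kPa: dP = 2.83 kPa


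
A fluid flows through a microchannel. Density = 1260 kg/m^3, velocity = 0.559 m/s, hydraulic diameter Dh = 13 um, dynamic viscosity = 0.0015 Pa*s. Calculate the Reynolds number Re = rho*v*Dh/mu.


Step 1: Convert Dh to meters: Dh = 13e-6 m
Step 2: Re = rho * v * Dh / mu
Re = 1260 * 0.559 * 13e-6 / 0.0015
Re = 6.104


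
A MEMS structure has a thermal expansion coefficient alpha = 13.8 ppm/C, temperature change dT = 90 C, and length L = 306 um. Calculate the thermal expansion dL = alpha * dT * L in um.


Step 1: Convert CTE: alpha = 13.8 ppm/C = 13.8e-6 /C
Step 2: dL = 13.8e-6 * 90 * 306
dL = 0.3801 um


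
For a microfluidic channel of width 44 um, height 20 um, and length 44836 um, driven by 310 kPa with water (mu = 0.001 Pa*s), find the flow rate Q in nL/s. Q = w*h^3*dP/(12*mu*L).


Step 1: Convert all dimensions to SI (meters).
w = 44e-6 m, h = 20e-6 m, L = 44836e-6 m, dP = 310e3 Pa
Step 2: Q = w * h^3 * dP / (12 * mu * L)
Q = 44e-6 * (20e-6)^3 * 310e3 / (12 * 0.001 * 44836e-6) = 2.0281322e-10 m^3/s
Step 3: Convert Q from m^3/s to nL/s (1 m^3 = 1e12 nL, so multiply by 1e12).
Q = 202.813 nL/s


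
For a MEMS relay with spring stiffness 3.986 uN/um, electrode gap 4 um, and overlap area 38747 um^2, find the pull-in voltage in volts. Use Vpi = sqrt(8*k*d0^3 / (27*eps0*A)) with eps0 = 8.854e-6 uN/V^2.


Step 1: Compute numerator: 8 * k * d0^3 = 8 * 3.986 * 4^3 = 2040.832
Step 2: Compute denominator: 27 * eps0 * A = 27 * 8.854e-6 * 38747 = 9.26278
Step 3: Vpi = sqrt(2040.832 / 9.26278)
Vpi = 14.84 V


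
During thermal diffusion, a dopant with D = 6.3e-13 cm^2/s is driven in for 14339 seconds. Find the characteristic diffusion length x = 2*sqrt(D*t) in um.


Step 1: Compute D*t = 6.3e-13 * 14339 = 9.03357e-09 cm^2
Step 2: sqrt(D*t) = 9.50451e-05 cm
Step 3: x = 2 * 9.50451e-05 cm = 1.900902e-04 cm
Step 4: Convert to um (1 cm = 1e4 um): x = 1.901 um


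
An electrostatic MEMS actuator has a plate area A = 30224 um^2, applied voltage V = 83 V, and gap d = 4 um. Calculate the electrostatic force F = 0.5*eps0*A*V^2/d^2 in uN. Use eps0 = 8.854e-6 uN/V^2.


Step 1: Identify parameters.
eps0 = 8.854e-6 uN/V^2, A = 30224 um^2, V = 83 V, d = 4 um
Step 2: Compute V^2 = 83^2 = 6889
Step 3: Compute d^2 = 4^2 = 16
Step 4: F = 0.5 * 8.854e-6 * 30224 * 6889 / 16
F = 57.61 uN


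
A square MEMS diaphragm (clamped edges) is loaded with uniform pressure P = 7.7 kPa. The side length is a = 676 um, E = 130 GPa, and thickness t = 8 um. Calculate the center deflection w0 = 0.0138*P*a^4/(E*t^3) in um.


Step 1: Convert pressure to compatible units (E is in GPa, so P in GPa).
P = 7.7 kPa = 7.7e-6 GPa
Step 2: Compute numerator: 0.0138 * P * a^4.
a^4 = 676^4 = 208827064576
numerator = 0.0138 * 7.7e-6 * 208827064576 = 2.219e+04
Step 3: Compute denominator: E * t^3 = 130 * 8^3 = 66560
Step 4: w0 = numerator / denominator = 2.219e+04 / 66560 = 0.3334 um


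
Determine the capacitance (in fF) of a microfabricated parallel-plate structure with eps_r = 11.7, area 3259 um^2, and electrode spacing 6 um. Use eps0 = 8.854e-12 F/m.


Step 1: Convert area to m^2: A = 3259e-12 m^2
Step 2: Convert gap to m: d = 6e-6 m
Step 3: C = eps0 * eps_r * A / d
C = 8.854e-12 * 11.7 * 3259e-12 / 6e-6
Step 4: Convert to fF (multiply by 1e15).
C = 56.27 fF


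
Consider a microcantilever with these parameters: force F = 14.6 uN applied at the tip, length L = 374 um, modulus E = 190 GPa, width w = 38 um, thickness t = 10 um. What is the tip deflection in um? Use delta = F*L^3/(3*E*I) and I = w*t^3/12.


Step 1: Calculate the second moment of area.
I = w * t^3 / 12 = 38 * 10^3 / 12 = 3166.6667 um^4
Step 2: Convert E to consistent units (1 GPa = 1000 uN/um^2).
E = 190 GPa = 190000 uN/um^2
Step 3: Calculate tip deflection.
delta = F * L^3 / (3 * E * I)
delta = 14.6 * 374^3 / (3 * 190000 * 3166.6667)
delta = 0.4231 um


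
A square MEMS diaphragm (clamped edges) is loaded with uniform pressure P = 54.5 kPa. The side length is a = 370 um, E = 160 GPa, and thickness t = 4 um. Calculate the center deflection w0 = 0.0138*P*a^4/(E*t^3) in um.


Step 1: Convert pressure to compatible units (E is in GPa, so P in GPa).
P = 54.5 kPa = 54.5e-6 GPa
Step 2: Compute numerator: 0.0138 * P * a^4.
a^4 = 370^4 = 18741610000
numerator = 0.0138 * 54.5e-6 * 18741610000 = 1.409556e+04
Step 3: Compute denominator: E * t^3 = 160 * 4^3 = 10240
Step 4: w0 = numerator / denominator = 1.409556e+04 / 10240 = 1.3765 um


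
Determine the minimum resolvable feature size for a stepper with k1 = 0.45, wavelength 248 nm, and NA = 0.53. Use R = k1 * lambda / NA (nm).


Step 1: Identify values: k1 = 0.45, lambda = 248 nm, NA = 0.53
Step 2: R = k1 * lambda / NA
R = 0.45 * 248 / 0.53
R = 210.6 nm


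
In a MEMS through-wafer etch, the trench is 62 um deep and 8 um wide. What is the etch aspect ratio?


Step 1: AR = depth / width
Step 2: AR = 62 / 8
AR = 7.8


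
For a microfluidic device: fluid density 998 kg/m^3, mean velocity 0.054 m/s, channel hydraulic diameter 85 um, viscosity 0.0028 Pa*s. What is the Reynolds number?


Step 1: Convert Dh to meters: Dh = 85e-6 m
Step 2: Re = rho * v * Dh / mu
Re = 998 * 0.054 * 85e-6 / 0.0028
Re = 1.636


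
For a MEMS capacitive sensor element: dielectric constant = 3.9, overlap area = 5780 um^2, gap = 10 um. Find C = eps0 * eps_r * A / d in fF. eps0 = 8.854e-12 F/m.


Step 1: Convert area to m^2: A = 5780e-12 m^2
Step 2: Convert gap to m: d = 10e-6 m
Step 3: C = eps0 * eps_r * A / d
C = 8.854e-12 * 3.9 * 5780e-12 / 10e-6
Step 4: Convert to fF (multiply by 1e15).
C = 19.96 fF


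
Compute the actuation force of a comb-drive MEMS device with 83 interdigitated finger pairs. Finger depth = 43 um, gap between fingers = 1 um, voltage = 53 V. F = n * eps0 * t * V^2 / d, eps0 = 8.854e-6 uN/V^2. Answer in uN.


Step 1: Parameters: n=83, eps0=8.854e-6 uN/V^2, t=43 um, V=53 V, d=1 um
Step 2: V^2 = 2809
Step 3: F = 83 * 8.854e-6 * 43 * 2809 / 1
F = 88.764 uN


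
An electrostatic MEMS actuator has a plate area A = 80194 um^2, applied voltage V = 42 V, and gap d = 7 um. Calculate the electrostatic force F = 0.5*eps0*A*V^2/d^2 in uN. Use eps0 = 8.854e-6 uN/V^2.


Step 1: Identify parameters.
eps0 = 8.854e-6 uN/V^2, A = 80194 um^2, V = 42 V, d = 7 um
Step 2: Compute V^2 = 42^2 = 1764
Step 3: Compute d^2 = 7^2 = 49
Step 4: F = 0.5 * 8.854e-6 * 80194 * 1764 / 49
F = 12.781 uN


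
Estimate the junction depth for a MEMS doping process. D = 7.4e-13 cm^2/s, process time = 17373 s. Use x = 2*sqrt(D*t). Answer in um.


Step 1: Compute D*t = 7.4e-13 * 17373 = 1.285602e-08 cm^2
Step 2: sqrt(D*t) = 1.13384e-04 cm
Step 3: x = 2 * 1.13384e-04 cm = 2.26768e-04 cm
Step 4: Convert to um (1 cm = 1e4 um): x = 2.268 um


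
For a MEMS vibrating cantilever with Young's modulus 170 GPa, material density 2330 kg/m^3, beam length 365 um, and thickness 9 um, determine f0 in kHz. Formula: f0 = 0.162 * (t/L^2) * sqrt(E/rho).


Step 1: Convert units to SI.
t_SI = 9e-6 m, L_SI = 365e-6 m
Step 2: Calculate sqrt(E/rho).
sqrt(170e9 / 2330) = 8541.74 m/s
Step 3: Compute f0.
f0 = 0.162 * 9e-6 / (365e-6)^2 * 8541.74 = 93479.9 Hz = 93.48 kHz


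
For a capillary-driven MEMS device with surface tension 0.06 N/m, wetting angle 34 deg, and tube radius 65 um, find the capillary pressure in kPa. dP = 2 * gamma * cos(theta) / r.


Step 1: cos(34 deg) = 0.829
Step 2: Convert r to m: r = 65e-6 m
Step 3: dP = 2 * 0.06 * 0.829 / 65e-6 = 1530.5 Pa
Step 4: Convert Pa to kPa (divide by 1000).
dP = 1.53 kPa


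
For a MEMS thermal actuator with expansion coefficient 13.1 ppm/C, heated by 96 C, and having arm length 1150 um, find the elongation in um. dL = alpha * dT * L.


Step 1: Convert CTE: alpha = 13.1 ppm/C = 13.1e-6 /C
Step 2: dL = 13.1e-6 * 96 * 1150
dL = 1.4462 um


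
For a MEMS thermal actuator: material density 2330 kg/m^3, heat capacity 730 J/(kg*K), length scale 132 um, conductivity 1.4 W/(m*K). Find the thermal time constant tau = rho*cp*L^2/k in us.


Step 1: Convert L to m: L = 132e-6 m
Step 2: L^2 = (132e-6)^2 = 1.7424e-08 m^2
Step 3: tau = 2330 * 730 * 1.7424e-08 / 1.4 = 2.116891543e-02 s
Step 4: Convert to microseconds (multiply by 1e6).
tau = 21168.915 us


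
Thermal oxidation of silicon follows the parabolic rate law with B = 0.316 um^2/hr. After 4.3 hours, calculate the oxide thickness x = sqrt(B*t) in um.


Step 1: Compute B*t = 0.316 * 4.3 = 1.3588
Step 2: x = sqrt(1.3588)
x = 1.166 um


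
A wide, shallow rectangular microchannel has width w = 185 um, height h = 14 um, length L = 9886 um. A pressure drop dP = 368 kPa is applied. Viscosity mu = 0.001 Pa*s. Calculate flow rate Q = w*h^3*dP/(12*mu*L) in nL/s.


Step 1: Convert all dimensions to SI (meters).
w = 185e-6 m, h = 14e-6 m, L = 9886e-6 m, dP = 368e3 Pa
Step 2: Q = w * h^3 * dP / (12 * mu * L)
Q = 185e-6 * (14e-6)^3 * 368e3 / (12 * 0.001 * 9886e-6) = 1.57471441e-09 m^3/s
Step 3: Convert Q from m^3/s to nL/s (1 m^3 = 1e12 nL, so multiply by 1e12).
Q = 1574.714 nL/s


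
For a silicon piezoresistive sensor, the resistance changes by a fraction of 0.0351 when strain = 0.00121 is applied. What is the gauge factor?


Step 1: Identify values.
dR/R = 0.0351, strain = 0.00121
Step 2: GF = (dR/R) / strain = 0.0351 / 0.00121
GF = 29.0


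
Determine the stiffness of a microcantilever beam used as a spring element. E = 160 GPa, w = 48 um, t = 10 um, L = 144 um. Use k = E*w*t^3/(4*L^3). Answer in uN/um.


Step 1: Convert E to consistent units (1 GPa = 1000 uN/um^2).
E = 160 GPa = 160000 uN/um^2
Step 2: Compute t^3 = 10^3 = 1000
Step 3: Compute L^3 = 144^3 = 2985984
Step 4: k = 160000 * 48 * 1000 / (4 * 2985984)
k = 643.0041 uN/um


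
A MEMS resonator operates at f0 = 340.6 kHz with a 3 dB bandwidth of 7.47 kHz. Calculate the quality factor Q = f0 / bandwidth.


Step 1: Q = f0 / bandwidth
Step 2: Q = 340.6 / 7.47
Q = 45.6


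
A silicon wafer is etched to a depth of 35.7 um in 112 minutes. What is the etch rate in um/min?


Step 1: Etch rate = depth / time
Step 2: rate = 35.7 / 112
rate = 0.319 um/min


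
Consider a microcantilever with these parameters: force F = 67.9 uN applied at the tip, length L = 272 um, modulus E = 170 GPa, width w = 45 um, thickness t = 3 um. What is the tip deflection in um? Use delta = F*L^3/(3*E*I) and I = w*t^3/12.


Step 1: Calculate the second moment of area.
I = w * t^3 / 12 = 45 * 3^3 / 12 = 101.25 um^4
Step 2: Convert E to consistent units (1 GPa = 1000 uN/um^2).
E = 170 GPa = 170000 uN/um^2
Step 3: Calculate tip deflection.
delta = F * L^3 / (3 * E * I)
delta = 67.9 * 272^3 / (3 * 170000 * 101.25)
delta = 26.4613 um


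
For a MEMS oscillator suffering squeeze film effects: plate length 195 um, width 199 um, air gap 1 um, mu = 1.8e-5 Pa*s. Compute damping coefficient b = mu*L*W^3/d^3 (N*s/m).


Step 1: Convert to SI.
L = 195e-6 m, W = 199e-6 m, d = 1e-6 m
Step 2: W^3 = (199e-6)^3 = 7.88e-12 m^3
Step 3: d^3 = (1e-6)^3 = 1.00e-18 m^3
Step 4: b = 1.8e-5 * 195e-6 * 7.88e-12 / 1.00e-18
b = 2.77e-02 N*s/m


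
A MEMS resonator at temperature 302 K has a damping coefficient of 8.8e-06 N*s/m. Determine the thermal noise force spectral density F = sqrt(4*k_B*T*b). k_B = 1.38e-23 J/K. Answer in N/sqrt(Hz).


Step 1: Compute 4 * k_B * T * b
= 4 * 1.38e-23 * 302 * 8.8e-06
= 1.4670e-25 N^2/Hz
Step 2: F_noise = sqrt(1.4670e-25)
F_noise = 3.83e-13 N/sqrt(Hz)


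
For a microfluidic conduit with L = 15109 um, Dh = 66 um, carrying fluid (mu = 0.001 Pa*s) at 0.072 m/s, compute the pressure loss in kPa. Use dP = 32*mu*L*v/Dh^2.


Step 1: Convert to SI: L = 15109e-6 m, Dh = 66e-6 m
Step 2: dP = 32 * 0.001 * 15109e-6 * 0.072 / (66e-6)^2
Step 3: dP = 7991.54 Pa
Step 4: Convert to kPa: dP = 7.99 kPa


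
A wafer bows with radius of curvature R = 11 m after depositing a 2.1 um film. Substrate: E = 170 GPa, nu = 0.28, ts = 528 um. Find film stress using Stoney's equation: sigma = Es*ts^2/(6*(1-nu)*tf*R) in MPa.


Step 1: Compute numerator: Es * ts^2 = 170 * 528^2 = 47393280 (GPa*um^2)
Step 2: Compute denominator (R in um): 6*(1-nu)*tf*R = 6*0.72*2.1*11e6 = 99792000.0 (um^2)
Step 3: sigma (GPa) = 47393280 / 99792000.0 = 4.74921e-01 GPa
Step 4: Convert to MPa (x1000): sigma = 474.9 MPa


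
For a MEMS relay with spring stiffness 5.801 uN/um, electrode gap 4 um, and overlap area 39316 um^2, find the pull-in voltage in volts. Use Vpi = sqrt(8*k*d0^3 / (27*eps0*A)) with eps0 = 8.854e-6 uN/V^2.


Step 1: Compute numerator: 8 * k * d0^3 = 8 * 5.801 * 4^3 = 2970.112
Step 2: Compute denominator: 27 * eps0 * A = 27 * 8.854e-6 * 39316 = 9.398804
Step 3: Vpi = sqrt(2970.112 / 9.398804)
Vpi = 17.78 V


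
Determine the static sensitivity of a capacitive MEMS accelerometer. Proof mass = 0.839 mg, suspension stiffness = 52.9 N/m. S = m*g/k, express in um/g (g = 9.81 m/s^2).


Step 1: Convert mass: m = 0.839 mg = 8.39e-07 kg
Step 2: S = m * g / k = 8.39e-07 * 9.81 / 52.9
Step 3: S = 1.56e-07 m/g
Step 4: Convert to um/g: S = 0.156 um/g


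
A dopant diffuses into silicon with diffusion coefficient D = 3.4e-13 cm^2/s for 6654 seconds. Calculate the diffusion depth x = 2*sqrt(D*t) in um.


Step 1: Compute D*t = 3.4e-13 * 6654 = 2.26236e-09 cm^2
Step 2: sqrt(D*t) = 4.7564e-05 cm
Step 3: x = 2 * 4.7564e-05 cm = 9.5128e-05 cm
Step 4: Convert to um (1 cm = 1e4 um): x = 0.951 um


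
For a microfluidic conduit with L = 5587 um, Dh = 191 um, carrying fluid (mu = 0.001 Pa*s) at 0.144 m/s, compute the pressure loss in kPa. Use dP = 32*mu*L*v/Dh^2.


Step 1: Convert to SI: L = 5587e-6 m, Dh = 191e-6 m
Step 2: dP = 32 * 0.001 * 5587e-6 * 0.144 / (191e-6)^2
Step 3: dP = 705.71 Pa
Step 4: Convert to kPa: dP = 0.71 kPa


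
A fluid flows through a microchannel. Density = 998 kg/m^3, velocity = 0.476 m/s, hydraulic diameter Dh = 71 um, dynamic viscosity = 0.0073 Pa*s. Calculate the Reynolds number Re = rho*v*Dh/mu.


Step 1: Convert Dh to meters: Dh = 71e-6 m
Step 2: Re = rho * v * Dh / mu
Re = 998 * 0.476 * 71e-6 / 0.0073
Re = 4.62


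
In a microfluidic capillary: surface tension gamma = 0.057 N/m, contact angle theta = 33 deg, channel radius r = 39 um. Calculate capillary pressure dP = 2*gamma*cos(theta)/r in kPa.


Step 1: cos(33 deg) = 0.8387
Step 2: Convert r to m: r = 39e-6 m
Step 3: dP = 2 * 0.057 * 0.8387 / 39e-6 = 2451.6 Pa
Step 4: Convert Pa to kPa (divide by 1000).
dP = 2.45 kPa


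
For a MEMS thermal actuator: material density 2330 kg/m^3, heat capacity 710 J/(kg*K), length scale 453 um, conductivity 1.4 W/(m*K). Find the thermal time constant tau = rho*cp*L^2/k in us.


Step 1: Convert L to m: L = 453e-6 m
Step 2: L^2 = (453e-6)^2 = 2.05209e-07 m^2
Step 3: tau = 2330 * 710 * 2.05209e-07 / 1.4 = 2.4248374907e-01 s
Step 4: Convert to microseconds (multiply by 1e6).
tau = 242483.749 us


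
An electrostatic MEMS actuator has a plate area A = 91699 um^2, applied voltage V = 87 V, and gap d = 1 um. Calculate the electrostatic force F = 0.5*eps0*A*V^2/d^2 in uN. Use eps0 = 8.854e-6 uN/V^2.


Step 1: Identify parameters.
eps0 = 8.854e-6 uN/V^2, A = 91699 um^2, V = 87 V, d = 1 um
Step 2: Compute V^2 = 87^2 = 7569
Step 3: Compute d^2 = 1^2 = 1
Step 4: F = 0.5 * 8.854e-6 * 91699 * 7569 / 1
F = 3072.647 uN


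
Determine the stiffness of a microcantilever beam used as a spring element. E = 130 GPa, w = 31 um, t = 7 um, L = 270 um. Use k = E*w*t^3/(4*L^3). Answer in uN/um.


Step 1: Convert E to consistent units (1 GPa = 1000 uN/um^2).
E = 130 GPa = 130000 uN/um^2
Step 2: Compute t^3 = 7^3 = 343
Step 3: Compute L^3 = 270^3 = 19683000
Step 4: k = 130000 * 31 * 343 / (4 * 19683000)
k = 17.5569 uN/um


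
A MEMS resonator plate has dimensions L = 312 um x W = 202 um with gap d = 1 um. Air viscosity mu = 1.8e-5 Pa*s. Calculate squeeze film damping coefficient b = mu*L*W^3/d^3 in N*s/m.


Step 1: Convert to SI.
L = 312e-6 m, W = 202e-6 m, d = 1e-6 m
Step 2: W^3 = (202e-6)^3 = 8.24e-12 m^3
Step 3: d^3 = (1e-6)^3 = 1.00e-18 m^3
Step 4: b = 1.8e-5 * 312e-6 * 8.24e-12 / 1.00e-18
b = 4.63e-02 N*s/m


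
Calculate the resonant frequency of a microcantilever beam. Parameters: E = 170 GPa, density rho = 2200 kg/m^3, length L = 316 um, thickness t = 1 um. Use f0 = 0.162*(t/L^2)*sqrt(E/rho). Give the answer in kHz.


Step 1: Convert units to SI.
t_SI = 1e-6 m, L_SI = 316e-6 m
Step 2: Calculate sqrt(E/rho).
sqrt(170e9 / 2200) = 8790.49 m/s
Step 3: Compute f0.
f0 = 0.162 * 1e-6 / (316e-6)^2 * 8790.49 = 14261.1 Hz = 14.26 kHz


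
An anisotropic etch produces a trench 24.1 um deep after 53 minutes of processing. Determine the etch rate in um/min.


Step 1: Etch rate = depth / time
Step 2: rate = 24.1 / 53
rate = 0.455 um/min


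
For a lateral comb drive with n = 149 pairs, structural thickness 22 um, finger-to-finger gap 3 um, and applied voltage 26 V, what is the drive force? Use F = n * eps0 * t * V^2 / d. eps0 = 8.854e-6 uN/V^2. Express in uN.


Step 1: Parameters: n=149, eps0=8.854e-6 uN/V^2, t=22 um, V=26 V, d=3 um
Step 2: V^2 = 676
Step 3: F = 149 * 8.854e-6 * 22 * 676 / 3
F = 6.54 uN


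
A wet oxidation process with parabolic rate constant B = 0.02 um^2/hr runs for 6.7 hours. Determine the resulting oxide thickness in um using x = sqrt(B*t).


Step 1: Compute B*t = 0.02 * 6.7 = 0.134
Step 2: x = sqrt(0.134)
x = 0.366 um


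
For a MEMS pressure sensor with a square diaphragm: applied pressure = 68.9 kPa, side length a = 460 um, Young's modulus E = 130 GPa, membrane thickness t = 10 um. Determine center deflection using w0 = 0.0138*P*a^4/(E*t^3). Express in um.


Step 1: Convert pressure to compatible units (E is in GPa, so P in GPa).
P = 68.9 kPa = 68.9e-6 GPa
Step 2: Compute numerator: 0.0138 * P * a^4.
a^4 = 460^4 = 44774560000
numerator = 0.0138 * 68.9e-6 * 44774560000 = 4.25725e+04
Step 3: Compute denominator: E * t^3 = 130 * 10^3 = 130000
Step 4: w0 = numerator / denominator = 4.25725e+04 / 130000 = 0.3275 um


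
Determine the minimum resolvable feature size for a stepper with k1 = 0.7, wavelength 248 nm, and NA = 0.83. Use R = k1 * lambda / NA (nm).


Step 1: Identify values: k1 = 0.7, lambda = 248 nm, NA = 0.83
Step 2: R = k1 * lambda / NA
R = 0.7 * 248 / 0.83
R = 209.2 nm


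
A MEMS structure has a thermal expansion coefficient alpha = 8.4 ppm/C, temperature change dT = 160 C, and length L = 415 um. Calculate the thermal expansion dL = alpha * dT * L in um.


Step 1: Convert CTE: alpha = 8.4 ppm/C = 8.4e-6 /C
Step 2: dL = 8.4e-6 * 160 * 415
dL = 0.5578 um


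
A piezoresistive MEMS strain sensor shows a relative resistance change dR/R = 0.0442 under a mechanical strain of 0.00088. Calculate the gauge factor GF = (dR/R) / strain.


Step 1: Identify values.
dR/R = 0.0442, strain = 0.00088
Step 2: GF = (dR/R) / strain = 0.0442 / 0.00088
GF = 50.2


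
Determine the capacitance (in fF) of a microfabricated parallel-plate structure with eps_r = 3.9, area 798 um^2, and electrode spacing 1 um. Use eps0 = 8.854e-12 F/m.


Step 1: Convert area to m^2: A = 798e-12 m^2
Step 2: Convert gap to m: d = 1e-6 m
Step 3: C = eps0 * eps_r * A / d
C = 8.854e-12 * 3.9 * 798e-12 / 1e-6
Step 4: Convert to fF (multiply by 1e15).
C = 27.56 fF


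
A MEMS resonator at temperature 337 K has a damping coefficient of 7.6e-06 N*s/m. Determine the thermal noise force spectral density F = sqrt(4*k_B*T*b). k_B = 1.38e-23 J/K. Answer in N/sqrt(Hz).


Step 1: Compute 4 * k_B * T * b
= 4 * 1.38e-23 * 337 * 7.6e-06
= 1.4138e-25 N^2/Hz
Step 2: F_noise = sqrt(1.4138e-25)
F_noise = 3.76e-13 N/sqrt(Hz)


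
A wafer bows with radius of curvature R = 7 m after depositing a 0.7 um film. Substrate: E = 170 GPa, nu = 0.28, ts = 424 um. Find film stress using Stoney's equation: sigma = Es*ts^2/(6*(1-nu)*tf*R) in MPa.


Step 1: Compute numerator: Es * ts^2 = 170 * 424^2 = 30561920 (GPa*um^2)
Step 2: Compute denominator (R in um): 6*(1-nu)*tf*R = 6*0.72*0.7*7e6 = 21168000.0 (um^2)
Step 3: sigma (GPa) = 30561920 / 21168000.0 = 1.443779e+00 GPa
Step 4: Convert to MPa (x1000): sigma = 1443.8 MPa


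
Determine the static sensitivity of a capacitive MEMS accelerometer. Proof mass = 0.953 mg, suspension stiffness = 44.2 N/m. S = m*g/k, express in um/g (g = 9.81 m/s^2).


Step 1: Convert mass: m = 0.953 mg = 9.53e-07 kg
Step 2: S = m * g / k = 9.53e-07 * 9.81 / 44.2
Step 3: S = 2.12e-07 m/g
Step 4: Convert to um/g: S = 0.212 um/g


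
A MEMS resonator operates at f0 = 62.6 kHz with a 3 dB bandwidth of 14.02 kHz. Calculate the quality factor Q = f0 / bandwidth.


Step 1: Q = f0 / bandwidth
Step 2: Q = 62.6 / 14.02
Q = 4.5


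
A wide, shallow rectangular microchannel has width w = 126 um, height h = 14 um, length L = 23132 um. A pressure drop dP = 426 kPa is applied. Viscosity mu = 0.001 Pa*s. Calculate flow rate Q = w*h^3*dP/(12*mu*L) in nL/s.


Step 1: Convert all dimensions to SI (meters).
w = 126e-6 m, h = 14e-6 m, L = 23132e-6 m, dP = 426e3 Pa
Step 2: Q = w * h^3 * dP / (12 * mu * L)
Q = 126e-6 * (14e-6)^3 * 426e3 / (12 * 0.001 * 23132e-6) = 5.3060315e-10 m^3/s
Step 3: Convert Q from m^3/s to nL/s (1 m^3 = 1e12 nL, so multiply by 1e12).
Q = 530.603 nL/s


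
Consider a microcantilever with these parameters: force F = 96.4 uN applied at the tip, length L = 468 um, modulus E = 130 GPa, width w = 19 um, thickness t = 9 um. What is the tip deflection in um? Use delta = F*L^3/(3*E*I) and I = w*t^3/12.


Step 1: Calculate the second moment of area.
I = w * t^3 / 12 = 19 * 9^3 / 12 = 1154.25 um^4
Step 2: Convert E to consistent units (1 GPa = 1000 uN/um^2).
E = 130 GPa = 130000 uN/um^2
Step 3: Calculate tip deflection.
delta = F * L^3 / (3 * E * I)
delta = 96.4 * 468^3 / (3 * 130000 * 1154.25)
delta = 21.9508 um


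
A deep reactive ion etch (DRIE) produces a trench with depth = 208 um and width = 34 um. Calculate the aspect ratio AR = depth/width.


Step 1: AR = depth / width
Step 2: AR = 208 / 34
AR = 6.1


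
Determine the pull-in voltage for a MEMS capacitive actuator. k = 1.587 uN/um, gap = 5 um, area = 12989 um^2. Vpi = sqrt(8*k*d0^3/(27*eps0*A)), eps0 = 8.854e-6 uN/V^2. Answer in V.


Step 1: Compute numerator: 8 * k * d0^3 = 8 * 1.587 * 5^3 = 1587.0
Step 2: Compute denominator: 27 * eps0 * A = 27 * 8.854e-6 * 12989 = 3.105124
Step 3: Vpi = sqrt(1587.0 / 3.105124)
Vpi = 22.61 V


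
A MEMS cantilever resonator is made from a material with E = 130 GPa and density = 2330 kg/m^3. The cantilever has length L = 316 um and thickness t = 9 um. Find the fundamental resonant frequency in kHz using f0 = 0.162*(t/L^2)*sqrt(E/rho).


Step 1: Convert units to SI.
t_SI = 9e-6 m, L_SI = 316e-6 m
Step 2: Calculate sqrt(E/rho).
sqrt(130e9 / 2330) = 7469.54 m/s
Step 3: Compute f0.
f0 = 0.162 * 9e-6 / (316e-6)^2 * 7469.54 = 109062.9 Hz = 109.06 kHz


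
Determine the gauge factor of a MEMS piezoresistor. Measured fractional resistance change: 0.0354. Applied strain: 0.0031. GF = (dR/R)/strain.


Step 1: Identify values.
dR/R = 0.0354, strain = 0.0031
Step 2: GF = (dR/R) / strain = 0.0354 / 0.0031
GF = 11.4


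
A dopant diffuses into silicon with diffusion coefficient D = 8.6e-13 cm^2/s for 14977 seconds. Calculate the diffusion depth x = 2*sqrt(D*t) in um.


Step 1: Compute D*t = 8.6e-13 * 14977 = 1.288022e-08 cm^2
Step 2: sqrt(D*t) = 1.1349e-04 cm
Step 3: x = 2 * 1.1349e-04 cm = 2.2698e-04 cm
Step 4: Convert to um (1 cm = 1e4 um): x = 2.27 um


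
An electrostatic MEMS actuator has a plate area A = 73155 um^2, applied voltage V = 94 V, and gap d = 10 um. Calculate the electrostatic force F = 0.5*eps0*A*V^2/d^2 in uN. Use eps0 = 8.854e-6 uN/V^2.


Step 1: Identify parameters.
eps0 = 8.854e-6 uN/V^2, A = 73155 um^2, V = 94 V, d = 10 um
Step 2: Compute V^2 = 94^2 = 8836
Step 3: Compute d^2 = 10^2 = 100
Step 4: F = 0.5 * 8.854e-6 * 73155 * 8836 / 100
F = 28.616 uN


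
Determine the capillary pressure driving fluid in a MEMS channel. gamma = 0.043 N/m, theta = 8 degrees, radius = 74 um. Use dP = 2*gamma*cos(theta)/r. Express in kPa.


Step 1: cos(8 deg) = 0.9903
Step 2: Convert r to m: r = 74e-6 m
Step 3: dP = 2 * 0.043 * 0.9903 / 74e-6 = 1150.9 Pa
Step 4: Convert Pa to kPa (divide by 1000).
dP = 1.15 kPa


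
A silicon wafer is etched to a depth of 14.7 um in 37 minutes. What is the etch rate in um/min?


Step 1: Etch rate = depth / time
Step 2: rate = 14.7 / 37
rate = 0.397 um/min


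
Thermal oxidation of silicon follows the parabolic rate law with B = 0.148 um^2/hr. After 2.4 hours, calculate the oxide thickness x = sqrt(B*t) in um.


Step 1: Compute B*t = 0.148 * 2.4 = 0.3552
Step 2: x = sqrt(0.3552)
x = 0.596 um


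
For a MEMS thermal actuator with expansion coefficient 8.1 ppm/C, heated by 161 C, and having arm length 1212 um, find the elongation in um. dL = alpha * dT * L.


Step 1: Convert CTE: alpha = 8.1 ppm/C = 8.1e-6 /C
Step 2: dL = 8.1e-6 * 161 * 1212
dL = 1.5806 um


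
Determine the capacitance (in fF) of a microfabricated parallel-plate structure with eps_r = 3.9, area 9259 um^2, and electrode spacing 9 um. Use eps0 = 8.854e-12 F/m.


Step 1: Convert area to m^2: A = 9259e-12 m^2
Step 2: Convert gap to m: d = 9e-6 m
Step 3: C = eps0 * eps_r * A / d
C = 8.854e-12 * 3.9 * 9259e-12 / 9e-6
Step 4: Convert to fF (multiply by 1e15).
C = 35.52 fF


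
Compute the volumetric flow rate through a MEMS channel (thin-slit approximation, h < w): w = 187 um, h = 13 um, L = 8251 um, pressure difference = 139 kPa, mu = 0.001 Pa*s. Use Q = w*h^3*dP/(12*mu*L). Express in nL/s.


Step 1: Convert all dimensions to SI (meters).
w = 187e-6 m, h = 13e-6 m, L = 8251e-6 m, dP = 139e3 Pa
Step 2: Q = w * h^3 * dP / (12 * mu * L)
Q = 187e-6 * (13e-6)^3 * 139e3 / (12 * 0.001 * 8251e-6) = 5.7676464e-10 m^3/s
Step 3: Convert Q from m^3/s to nL/s (1 m^3 = 1e12 nL, so multiply by 1e12).
Q = 576.765 nL/s


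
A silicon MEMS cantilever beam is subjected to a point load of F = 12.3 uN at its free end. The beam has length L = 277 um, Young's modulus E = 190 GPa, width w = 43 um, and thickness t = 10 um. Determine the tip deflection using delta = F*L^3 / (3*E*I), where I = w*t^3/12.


Step 1: Calculate the second moment of area.
I = w * t^3 / 12 = 43 * 10^3 / 12 = 3583.3333 um^4
Step 2: Convert E to consistent units (1 GPa = 1000 uN/um^2).
E = 190 GPa = 190000 uN/um^2
Step 3: Calculate tip deflection.
delta = F * L^3 / (3 * E * I)
delta = 12.3 * 277^3 / (3 * 190000 * 3583.3333)
delta = 0.128 um


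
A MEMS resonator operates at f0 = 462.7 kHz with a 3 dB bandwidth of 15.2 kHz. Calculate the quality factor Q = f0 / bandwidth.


Step 1: Q = f0 / bandwidth
Step 2: Q = 462.7 / 15.2
Q = 30.4


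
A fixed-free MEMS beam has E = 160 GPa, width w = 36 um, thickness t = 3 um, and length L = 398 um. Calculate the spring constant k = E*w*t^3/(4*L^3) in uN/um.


Step 1: Convert E to consistent units (1 GPa = 1000 uN/um^2).
E = 160 GPa = 160000 uN/um^2
Step 2: Compute t^3 = 3^3 = 27
Step 3: Compute L^3 = 398^3 = 63044792
Step 4: k = 160000 * 36 * 27 / (4 * 63044792)
k = 0.6167 uN/um


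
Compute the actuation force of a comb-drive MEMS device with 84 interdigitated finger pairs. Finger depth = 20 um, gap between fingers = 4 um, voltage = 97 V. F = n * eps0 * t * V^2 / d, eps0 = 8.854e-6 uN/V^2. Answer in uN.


Step 1: Parameters: n=84, eps0=8.854e-6 uN/V^2, t=20 um, V=97 V, d=4 um
Step 2: V^2 = 9409
Step 3: F = 84 * 8.854e-6 * 20 * 9409 / 4
F = 34.989 uN


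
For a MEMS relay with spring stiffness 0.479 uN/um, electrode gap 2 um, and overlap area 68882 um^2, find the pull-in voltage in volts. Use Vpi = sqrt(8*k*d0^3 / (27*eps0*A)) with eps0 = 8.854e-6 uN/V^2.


Step 1: Compute numerator: 8 * k * d0^3 = 8 * 0.479 * 2^3 = 30.656
Step 2: Compute denominator: 27 * eps0 * A = 27 * 8.854e-6 * 68882 = 16.466793
Step 3: Vpi = sqrt(30.656 / 16.466793)
Vpi = 1.36 V


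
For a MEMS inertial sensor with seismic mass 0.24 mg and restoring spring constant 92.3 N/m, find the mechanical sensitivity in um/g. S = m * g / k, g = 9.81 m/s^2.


Step 1: Convert mass: m = 0.24 mg = 2.40e-07 kg
Step 2: S = m * g / k = 2.40e-07 * 9.81 / 92.3
Step 3: S = 2.55e-08 m/g
Step 4: Convert to um/g: S = 0.026 um/g


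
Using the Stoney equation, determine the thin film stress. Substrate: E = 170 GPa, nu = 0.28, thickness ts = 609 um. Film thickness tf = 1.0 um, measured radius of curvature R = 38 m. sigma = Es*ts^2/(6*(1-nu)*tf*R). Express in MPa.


Step 1: Compute numerator: Es * ts^2 = 170 * 609^2 = 63049770 (GPa*um^2)
Step 2: Compute denominator (R in um): 6*(1-nu)*tf*R = 6*0.72*1.0*38e6 = 164160000.0 (um^2)
Step 3: sigma (GPa) = 63049770 / 164160000.0 = 3.84075e-01 GPa
Step 4: Convert to MPa (x1000): sigma = 384.1 MPa


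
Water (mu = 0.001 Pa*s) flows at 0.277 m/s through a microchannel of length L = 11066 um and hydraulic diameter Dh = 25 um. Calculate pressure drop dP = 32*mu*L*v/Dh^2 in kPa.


Step 1: Convert to SI: L = 11066e-6 m, Dh = 25e-6 m
Step 2: dP = 32 * 0.001 * 11066e-6 * 0.277 / (25e-6)^2
Step 3: dP = 156942.44 Pa
Step 4: Convert to kPa: dP = 156.94 kPa


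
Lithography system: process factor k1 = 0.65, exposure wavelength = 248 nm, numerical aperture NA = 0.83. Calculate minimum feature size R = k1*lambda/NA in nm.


Step 1: Identify values: k1 = 0.65, lambda = 248 nm, NA = 0.83
Step 2: R = k1 * lambda / NA
R = 0.65 * 248 / 0.83
R = 194.2 nm
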